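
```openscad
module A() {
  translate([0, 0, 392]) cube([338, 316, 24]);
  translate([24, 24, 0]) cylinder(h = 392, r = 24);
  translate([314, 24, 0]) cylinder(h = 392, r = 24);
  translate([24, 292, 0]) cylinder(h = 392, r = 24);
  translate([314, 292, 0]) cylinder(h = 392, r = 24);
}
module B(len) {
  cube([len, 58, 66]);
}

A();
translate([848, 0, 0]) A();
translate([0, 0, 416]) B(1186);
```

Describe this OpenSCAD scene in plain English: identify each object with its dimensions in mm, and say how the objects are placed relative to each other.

A is a four-legged stool. The seat is a 338×316×24 mm slab whose top surface is at z = 416 mm; four round legs, each 48 mm in diameter, run from the floor (z = 0) to the underside of the seat, each leg's axis is inset half a diameter from the nearest pair of seat edges (so the leg's bounding box is flush with the corner).

B is a rectangular beam 1186 mm long (x), 58 mm deep (y), 66 mm thick (z).

The beam spans the tops of two stools placed 510 mm apart, resting at z = 416 mm.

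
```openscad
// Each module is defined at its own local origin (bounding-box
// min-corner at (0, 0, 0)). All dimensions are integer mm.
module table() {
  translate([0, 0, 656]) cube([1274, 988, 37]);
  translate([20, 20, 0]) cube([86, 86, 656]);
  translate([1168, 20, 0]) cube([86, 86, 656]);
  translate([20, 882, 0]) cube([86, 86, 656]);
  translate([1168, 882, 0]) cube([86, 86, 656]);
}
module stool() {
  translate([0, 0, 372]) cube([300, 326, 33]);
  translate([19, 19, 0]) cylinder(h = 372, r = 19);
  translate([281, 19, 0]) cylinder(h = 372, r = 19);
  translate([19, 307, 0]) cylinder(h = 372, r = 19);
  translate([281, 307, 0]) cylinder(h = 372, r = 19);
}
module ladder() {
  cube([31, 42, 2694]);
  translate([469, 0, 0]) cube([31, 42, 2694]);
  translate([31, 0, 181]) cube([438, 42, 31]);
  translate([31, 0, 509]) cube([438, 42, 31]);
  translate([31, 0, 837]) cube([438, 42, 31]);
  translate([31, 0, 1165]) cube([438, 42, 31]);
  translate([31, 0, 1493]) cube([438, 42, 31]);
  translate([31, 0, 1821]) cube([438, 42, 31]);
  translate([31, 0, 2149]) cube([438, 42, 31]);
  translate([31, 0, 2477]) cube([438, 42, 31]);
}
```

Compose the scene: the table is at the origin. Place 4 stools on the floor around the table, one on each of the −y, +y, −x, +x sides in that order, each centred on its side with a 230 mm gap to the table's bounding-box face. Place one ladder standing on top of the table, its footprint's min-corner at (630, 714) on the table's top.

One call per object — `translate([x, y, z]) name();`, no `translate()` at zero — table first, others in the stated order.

table();
translate([487, -556, 0]) stool();
translate([487, 1218, 0]) stool();
translate([-530, 331, 0]) stool();
translate([1504, 331, 0]) stool();
translate([630, 714, 693]) ladder();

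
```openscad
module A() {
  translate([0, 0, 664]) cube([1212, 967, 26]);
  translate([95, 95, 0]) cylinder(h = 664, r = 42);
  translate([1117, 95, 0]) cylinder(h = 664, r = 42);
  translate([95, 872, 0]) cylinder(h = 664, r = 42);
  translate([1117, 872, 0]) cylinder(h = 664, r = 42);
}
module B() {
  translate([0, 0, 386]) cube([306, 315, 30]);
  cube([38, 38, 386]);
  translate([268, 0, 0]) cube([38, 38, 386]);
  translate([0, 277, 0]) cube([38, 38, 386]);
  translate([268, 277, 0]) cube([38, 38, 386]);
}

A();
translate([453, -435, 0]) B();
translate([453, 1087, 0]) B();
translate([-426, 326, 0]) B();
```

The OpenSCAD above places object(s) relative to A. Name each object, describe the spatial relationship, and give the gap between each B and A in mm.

Each stool's nearest face is 120 mm from the table's bounding box.

A is a table. B is a stool. Three stools sit around the table at the −y, +y, −x sides. The gap between each stool and the table is 120 mm.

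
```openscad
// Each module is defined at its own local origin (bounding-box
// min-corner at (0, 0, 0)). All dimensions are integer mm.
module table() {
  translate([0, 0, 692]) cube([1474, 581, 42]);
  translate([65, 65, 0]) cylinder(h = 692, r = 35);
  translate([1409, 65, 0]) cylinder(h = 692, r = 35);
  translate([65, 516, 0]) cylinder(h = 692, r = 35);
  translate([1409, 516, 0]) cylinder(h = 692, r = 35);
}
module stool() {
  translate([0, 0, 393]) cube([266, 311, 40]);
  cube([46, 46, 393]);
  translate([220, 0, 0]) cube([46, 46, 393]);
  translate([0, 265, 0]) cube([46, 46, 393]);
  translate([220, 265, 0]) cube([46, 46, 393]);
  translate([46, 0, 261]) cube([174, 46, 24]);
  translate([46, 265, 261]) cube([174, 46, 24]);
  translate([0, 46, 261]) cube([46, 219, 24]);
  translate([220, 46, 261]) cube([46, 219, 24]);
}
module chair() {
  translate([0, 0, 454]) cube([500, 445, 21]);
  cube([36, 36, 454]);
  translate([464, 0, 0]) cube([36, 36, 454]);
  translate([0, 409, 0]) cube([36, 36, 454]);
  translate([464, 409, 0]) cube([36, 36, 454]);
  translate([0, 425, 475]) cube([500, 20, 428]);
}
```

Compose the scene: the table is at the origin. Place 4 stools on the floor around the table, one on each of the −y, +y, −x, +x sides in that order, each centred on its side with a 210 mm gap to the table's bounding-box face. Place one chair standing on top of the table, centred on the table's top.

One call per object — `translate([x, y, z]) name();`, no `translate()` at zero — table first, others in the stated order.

table();
translate([604, -521, 0]) stool();
translate([604, 791, 0]) stool();
translate([-476, 135, 0]) stool();
translate([1684, 135, 0]) stool();
translate([487, 68, 734]) chair();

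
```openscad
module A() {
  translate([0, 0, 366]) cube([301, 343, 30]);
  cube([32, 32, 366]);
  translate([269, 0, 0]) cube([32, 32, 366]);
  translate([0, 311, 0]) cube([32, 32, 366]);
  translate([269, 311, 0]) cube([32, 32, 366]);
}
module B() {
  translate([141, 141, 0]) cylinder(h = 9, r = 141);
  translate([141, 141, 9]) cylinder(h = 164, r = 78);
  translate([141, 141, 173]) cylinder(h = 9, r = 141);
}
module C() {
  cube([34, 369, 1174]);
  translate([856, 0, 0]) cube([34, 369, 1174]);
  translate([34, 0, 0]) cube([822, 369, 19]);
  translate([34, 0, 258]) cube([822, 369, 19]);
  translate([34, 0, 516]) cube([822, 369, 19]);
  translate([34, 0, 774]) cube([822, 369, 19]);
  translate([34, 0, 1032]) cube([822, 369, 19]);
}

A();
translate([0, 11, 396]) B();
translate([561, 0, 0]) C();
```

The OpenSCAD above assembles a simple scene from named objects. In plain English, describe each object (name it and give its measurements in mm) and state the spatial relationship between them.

A is a four-legged stool. The seat is a 301×343×30 mm slab whose top surface is at z = 396 mm; four square legs, each 32×32 mm in cross-section, run from the floor (z = 0) to the underside of the seat, each flush with a corner of the seat.

B is a spool: two coaxial disc flanges of radius 141 mm and thickness 9 mm, joined by a core cylinder of radius 78 mm and height 164 mm. The lower flange rests on z = 0 and the three cylinders share a vertical axis.

C is a bookshelf 890 mm wide overall, 369 mm deep and 1174 mm tall. The two sides are 34 mm thick vertical panels. 5 horizontal shelves of 19 mm thickness span between the inner faces of the sides; the lowest shelf sits on the floor and shelves are stacked with a clear vertical gap of 239 mm between each pair.

The spool is on top of the stool. The bookshelf is on the floor beside the stool on its +x side.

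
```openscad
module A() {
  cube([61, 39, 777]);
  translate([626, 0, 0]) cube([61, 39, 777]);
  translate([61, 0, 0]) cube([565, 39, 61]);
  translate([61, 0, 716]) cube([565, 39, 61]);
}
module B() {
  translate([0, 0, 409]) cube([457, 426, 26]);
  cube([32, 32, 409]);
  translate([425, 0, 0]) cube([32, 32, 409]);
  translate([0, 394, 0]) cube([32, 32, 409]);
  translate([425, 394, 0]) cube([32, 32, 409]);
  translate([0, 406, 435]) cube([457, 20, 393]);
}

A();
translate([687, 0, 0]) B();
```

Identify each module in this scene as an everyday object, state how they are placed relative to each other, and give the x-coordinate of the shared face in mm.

The picture frame's +x face and the chair's −x face are both at x = 687 mm.

A is a picture frame. B is a chair. The chair is against the picture frame's +x side, with their −y faces flush. The x-coordinate of the shared face is 687 mm.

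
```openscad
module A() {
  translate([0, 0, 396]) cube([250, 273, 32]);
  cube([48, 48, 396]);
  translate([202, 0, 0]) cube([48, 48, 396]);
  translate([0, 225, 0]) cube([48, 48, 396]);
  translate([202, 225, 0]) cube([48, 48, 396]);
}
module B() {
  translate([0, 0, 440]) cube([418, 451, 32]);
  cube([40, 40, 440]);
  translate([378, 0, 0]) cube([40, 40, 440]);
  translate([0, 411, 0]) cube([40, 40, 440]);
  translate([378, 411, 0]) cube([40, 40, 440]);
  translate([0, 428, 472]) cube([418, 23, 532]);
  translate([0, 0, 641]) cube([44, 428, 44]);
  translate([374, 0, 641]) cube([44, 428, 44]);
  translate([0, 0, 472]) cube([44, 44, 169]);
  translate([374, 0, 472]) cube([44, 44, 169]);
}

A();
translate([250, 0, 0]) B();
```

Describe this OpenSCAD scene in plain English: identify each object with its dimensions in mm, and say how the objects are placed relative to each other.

A is a four-legged stool. The seat is 250×273 mm, 32 mm thick, top at z = 428 mm. It stands on four square legs, each 48×48 mm in cross-section, from z = 0 to the seat underside, each flush with a corner of the seat.

B is a chair. The seat is a 418×451×32 mm slab with its top at z = 472 mm, on four 40×40 mm corner legs (flush with the seat edges, standing on z = 0). A flat backrest 23 mm thick, 532 mm tall, spans the full seat width and rises from the seat top along its +y edge, rear face flush with the rear of the seat. Two armrests of 44×44 mm section run along each side from the seat's front edge to the front of the backrest, top faces 213 mm above the seat top and outer faces flush with the seat's x-edges; a 44×44 mm post under the front of each armrest stands on the seat at the front corner.

The chair is against the stool's +x side, with their −y faces flush.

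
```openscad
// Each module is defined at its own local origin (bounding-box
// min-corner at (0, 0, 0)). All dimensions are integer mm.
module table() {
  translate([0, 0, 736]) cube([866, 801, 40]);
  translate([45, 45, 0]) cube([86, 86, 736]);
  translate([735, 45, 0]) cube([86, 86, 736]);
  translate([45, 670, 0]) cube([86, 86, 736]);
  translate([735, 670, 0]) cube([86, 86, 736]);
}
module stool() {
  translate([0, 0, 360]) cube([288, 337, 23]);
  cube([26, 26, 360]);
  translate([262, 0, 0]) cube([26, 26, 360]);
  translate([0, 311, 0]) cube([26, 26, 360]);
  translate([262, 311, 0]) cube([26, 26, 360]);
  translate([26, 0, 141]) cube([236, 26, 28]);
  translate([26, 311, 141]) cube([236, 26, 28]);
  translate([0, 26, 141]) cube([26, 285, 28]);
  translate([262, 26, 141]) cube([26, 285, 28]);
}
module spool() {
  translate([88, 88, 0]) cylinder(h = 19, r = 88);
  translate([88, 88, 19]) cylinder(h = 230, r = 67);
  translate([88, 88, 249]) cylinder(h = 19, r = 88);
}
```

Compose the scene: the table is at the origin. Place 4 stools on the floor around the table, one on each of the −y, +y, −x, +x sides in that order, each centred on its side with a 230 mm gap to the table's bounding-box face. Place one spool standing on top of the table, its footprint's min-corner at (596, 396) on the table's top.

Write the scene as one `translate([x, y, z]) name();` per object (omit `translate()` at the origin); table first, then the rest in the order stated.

table();
translate([289, -567, 0]) stool();
translate([289, 1031, 0]) stool();
translate([-518, 232, 0]) stool();
translate([1096, 232, 0]) stool();
translate([596, 396, 776]) spool();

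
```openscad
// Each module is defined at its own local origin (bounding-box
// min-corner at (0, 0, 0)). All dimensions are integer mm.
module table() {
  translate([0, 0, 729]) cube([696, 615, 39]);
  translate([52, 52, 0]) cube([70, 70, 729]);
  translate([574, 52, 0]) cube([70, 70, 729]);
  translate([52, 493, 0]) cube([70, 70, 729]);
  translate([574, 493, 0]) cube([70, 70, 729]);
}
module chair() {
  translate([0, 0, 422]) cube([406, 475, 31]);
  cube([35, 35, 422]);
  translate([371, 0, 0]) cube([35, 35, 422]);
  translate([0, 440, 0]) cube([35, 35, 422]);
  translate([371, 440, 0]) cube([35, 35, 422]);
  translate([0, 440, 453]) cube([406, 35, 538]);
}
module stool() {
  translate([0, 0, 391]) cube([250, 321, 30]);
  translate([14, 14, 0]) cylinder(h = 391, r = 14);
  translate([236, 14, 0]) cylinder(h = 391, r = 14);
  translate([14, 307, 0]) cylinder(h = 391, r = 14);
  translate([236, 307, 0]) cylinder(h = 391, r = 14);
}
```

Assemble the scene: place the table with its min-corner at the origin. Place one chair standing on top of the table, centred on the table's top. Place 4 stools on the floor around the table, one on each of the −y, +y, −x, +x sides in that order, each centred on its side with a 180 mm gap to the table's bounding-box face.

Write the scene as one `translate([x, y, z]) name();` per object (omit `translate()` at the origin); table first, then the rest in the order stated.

table();
translate([145, 70, 768]) chair();
translate([223, -501, 0]) stool();
translate([223, 795, 0]) stool();
translate([-430, 147, 0]) stool();
translate([876, 147, 0]) stool();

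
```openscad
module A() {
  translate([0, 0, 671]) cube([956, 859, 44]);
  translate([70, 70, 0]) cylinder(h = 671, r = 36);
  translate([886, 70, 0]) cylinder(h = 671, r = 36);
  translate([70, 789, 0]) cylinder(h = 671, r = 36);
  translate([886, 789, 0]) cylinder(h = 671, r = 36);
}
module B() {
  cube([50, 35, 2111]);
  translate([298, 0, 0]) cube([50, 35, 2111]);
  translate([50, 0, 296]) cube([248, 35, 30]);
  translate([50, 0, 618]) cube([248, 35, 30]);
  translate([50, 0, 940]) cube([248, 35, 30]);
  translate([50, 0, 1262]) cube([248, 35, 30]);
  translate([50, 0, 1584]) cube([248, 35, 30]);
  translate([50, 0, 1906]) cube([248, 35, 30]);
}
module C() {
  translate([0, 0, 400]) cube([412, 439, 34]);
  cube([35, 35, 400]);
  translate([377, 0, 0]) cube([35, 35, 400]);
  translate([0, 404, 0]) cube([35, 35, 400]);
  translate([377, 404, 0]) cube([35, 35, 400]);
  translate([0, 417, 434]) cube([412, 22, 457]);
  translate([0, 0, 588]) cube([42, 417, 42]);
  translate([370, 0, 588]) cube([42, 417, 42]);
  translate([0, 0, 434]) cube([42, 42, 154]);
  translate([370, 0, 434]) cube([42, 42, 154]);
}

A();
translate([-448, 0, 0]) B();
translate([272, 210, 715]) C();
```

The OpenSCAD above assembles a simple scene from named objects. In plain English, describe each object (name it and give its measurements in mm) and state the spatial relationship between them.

A is a rectangular dining table. The top is 956×859×44 mm with its upper surface at z = 715 mm. It stands on four round legs of 72 mm diameter, each leg's bounding box inset 34 mm from the nearest pair of top edges, running from the floor to the underside of the top.

B is a wooden ladder with two side rails of 50×35 mm section and 2111 mm height, set 348 mm apart overall. Between them run 6 rectangular rungs (35 mm deep, 30 mm thick), front faces flush with the rails' −y face. The bottom of the first rung is 296 mm above the floor and each subsequent rung is 322 mm higher than the one below.

C is a chair. The seat is a 412×439×34 mm slab with its top at z = 434 mm, on four 35×35 mm corner legs (flush with the seat edges, standing on z = 0). A flat backrest 22 mm thick, 457 mm tall, spans the full seat width and rises from the seat top along its +y edge, rear face flush with the rear of the seat. Two armrests of 42×42 mm section run along each side from the seat's front edge to the front of the backrest, top faces 196 mm above the seat top and outer faces flush with the seat's x-edges; a 42×42 mm post under the front of each armrest stands on the seat at the front corner.

The ladder is on the floor beside the table on its −x side. The chair is on top of the table, centred.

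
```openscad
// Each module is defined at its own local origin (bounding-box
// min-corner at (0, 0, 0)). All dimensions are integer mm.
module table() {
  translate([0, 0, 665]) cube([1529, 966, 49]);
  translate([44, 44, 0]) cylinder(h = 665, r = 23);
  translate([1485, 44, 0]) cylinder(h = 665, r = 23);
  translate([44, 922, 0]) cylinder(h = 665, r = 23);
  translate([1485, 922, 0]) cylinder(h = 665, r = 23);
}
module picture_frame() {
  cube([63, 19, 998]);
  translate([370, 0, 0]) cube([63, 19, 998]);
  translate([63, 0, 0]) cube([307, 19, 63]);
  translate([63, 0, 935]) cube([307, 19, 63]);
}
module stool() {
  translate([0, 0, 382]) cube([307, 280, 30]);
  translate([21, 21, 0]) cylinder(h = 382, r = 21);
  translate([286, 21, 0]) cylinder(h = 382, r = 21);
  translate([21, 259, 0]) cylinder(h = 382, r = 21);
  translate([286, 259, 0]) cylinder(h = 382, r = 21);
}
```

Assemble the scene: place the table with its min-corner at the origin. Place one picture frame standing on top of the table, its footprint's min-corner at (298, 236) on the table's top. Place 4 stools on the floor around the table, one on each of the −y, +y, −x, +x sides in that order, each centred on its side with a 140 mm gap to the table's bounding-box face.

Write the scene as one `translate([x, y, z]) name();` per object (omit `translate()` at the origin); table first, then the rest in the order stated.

table();
translate([298, 236, 714]) picture_frame();
translate([611, -420, 0]) stool();
translate([611, 1106, 0]) stool();
translate([-447, 343, 0]) stool();
translate([1669, 343, 0]) stool();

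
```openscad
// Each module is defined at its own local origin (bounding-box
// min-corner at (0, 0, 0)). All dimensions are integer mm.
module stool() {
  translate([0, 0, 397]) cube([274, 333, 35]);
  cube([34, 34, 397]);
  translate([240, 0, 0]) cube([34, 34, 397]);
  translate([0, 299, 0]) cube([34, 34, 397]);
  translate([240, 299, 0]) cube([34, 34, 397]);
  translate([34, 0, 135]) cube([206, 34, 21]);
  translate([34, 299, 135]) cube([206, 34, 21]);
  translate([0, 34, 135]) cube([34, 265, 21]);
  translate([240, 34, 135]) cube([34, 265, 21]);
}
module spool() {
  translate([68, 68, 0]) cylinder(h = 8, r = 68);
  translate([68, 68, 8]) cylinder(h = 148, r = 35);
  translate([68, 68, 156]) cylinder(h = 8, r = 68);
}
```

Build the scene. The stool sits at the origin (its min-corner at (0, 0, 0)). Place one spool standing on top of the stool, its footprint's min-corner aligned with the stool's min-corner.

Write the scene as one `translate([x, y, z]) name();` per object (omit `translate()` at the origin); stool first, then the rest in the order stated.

stool();
translate([0, 0, 432]) spool();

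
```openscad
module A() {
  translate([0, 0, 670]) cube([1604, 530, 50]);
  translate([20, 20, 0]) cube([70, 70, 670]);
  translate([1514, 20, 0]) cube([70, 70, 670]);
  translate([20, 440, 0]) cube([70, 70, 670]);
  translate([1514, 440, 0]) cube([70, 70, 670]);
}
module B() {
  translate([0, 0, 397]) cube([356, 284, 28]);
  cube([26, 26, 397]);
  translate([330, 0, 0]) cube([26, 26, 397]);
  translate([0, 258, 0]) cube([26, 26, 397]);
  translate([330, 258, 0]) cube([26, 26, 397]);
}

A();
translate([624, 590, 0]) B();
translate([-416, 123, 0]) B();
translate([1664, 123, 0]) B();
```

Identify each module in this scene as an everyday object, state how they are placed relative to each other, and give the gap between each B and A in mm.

A is a table. B is a stool. Three stools sit around the table at the +y, −x, +x sides. The gap between each stool and the table is 60 mm.

Each stool's nearest face is 60 mm from the table's bounding box.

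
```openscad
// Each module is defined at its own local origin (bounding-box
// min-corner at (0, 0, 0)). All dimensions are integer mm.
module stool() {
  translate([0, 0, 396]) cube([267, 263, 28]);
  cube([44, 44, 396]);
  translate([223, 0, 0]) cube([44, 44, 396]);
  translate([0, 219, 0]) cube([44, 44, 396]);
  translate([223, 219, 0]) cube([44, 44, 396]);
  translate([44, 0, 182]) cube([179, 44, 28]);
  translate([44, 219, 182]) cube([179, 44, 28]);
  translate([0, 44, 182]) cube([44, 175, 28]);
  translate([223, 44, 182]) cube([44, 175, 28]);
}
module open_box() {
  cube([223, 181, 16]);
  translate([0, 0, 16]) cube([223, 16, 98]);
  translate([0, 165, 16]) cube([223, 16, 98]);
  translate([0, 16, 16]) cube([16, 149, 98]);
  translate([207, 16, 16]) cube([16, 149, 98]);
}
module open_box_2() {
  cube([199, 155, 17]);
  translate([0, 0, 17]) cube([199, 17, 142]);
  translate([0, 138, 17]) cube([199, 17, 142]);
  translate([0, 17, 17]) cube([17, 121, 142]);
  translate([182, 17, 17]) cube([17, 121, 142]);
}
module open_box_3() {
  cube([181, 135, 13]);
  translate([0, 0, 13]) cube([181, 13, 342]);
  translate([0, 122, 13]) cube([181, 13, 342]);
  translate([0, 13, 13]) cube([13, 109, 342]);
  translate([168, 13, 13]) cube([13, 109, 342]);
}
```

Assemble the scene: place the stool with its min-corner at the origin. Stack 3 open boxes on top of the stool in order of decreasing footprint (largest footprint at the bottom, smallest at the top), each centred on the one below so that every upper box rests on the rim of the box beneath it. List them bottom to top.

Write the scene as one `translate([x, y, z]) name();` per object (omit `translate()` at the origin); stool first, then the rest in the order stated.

stool();
translate([22, 41, 424]) open_box();
translate([34, 54, 538]) open_box_2();
translate([43, 64, 697]) open_box_3();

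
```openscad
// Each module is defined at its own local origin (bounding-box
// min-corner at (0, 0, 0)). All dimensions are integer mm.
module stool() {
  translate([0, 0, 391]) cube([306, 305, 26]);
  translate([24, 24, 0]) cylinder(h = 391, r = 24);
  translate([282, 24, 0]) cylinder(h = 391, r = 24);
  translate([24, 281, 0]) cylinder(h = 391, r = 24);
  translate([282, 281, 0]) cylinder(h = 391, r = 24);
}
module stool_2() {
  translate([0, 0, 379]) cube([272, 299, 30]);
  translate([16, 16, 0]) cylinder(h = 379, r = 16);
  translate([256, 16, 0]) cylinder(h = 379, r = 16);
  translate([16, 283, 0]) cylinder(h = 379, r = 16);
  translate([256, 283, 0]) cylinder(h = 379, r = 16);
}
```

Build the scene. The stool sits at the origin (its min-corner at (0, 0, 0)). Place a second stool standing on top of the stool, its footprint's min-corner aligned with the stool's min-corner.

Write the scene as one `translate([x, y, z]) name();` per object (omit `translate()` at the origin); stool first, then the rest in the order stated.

stool();
translate([0, 0, 417]) stool_2();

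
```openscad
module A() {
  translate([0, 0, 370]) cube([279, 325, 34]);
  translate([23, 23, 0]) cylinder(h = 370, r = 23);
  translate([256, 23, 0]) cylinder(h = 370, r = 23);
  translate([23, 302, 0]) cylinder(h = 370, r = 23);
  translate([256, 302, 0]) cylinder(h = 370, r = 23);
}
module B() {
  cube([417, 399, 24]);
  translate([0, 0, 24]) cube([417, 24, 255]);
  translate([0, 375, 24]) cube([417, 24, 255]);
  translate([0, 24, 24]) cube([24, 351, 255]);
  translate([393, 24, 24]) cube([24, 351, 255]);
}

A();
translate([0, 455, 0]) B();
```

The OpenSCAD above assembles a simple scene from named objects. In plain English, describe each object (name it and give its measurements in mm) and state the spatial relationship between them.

A is a four-legged stool. The seat is 279×325 mm, 34 mm thick, top at z = 404 mm. It stands on four round legs, each 46 mm in diameter, from z = 0 to the seat underside, each leg's axis is inset half a diameter from the nearest pair of seat edges (so the leg's bounding box is flush with the corner).

B is an open storage box with external size 417×399×279 mm and wall thickness 24 mm (the base is also 24 mm thick). The base covers the whole footprint; the four walls stand on the base, with the y-facing walls full-width and the x-facing walls fitting between their inner faces.

The open box is on the floor beside the stool on its +y side.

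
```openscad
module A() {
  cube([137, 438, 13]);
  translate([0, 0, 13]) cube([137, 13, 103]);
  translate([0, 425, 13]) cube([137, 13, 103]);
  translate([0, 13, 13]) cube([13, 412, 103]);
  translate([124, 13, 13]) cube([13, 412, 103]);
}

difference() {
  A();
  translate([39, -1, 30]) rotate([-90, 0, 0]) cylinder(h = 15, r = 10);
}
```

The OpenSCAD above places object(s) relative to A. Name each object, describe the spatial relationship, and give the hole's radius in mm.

A is an open box. The open box has a circular hole through its front wall. The hole's radius is 10 mm.

The subtracted cylinder has r = 10 mm.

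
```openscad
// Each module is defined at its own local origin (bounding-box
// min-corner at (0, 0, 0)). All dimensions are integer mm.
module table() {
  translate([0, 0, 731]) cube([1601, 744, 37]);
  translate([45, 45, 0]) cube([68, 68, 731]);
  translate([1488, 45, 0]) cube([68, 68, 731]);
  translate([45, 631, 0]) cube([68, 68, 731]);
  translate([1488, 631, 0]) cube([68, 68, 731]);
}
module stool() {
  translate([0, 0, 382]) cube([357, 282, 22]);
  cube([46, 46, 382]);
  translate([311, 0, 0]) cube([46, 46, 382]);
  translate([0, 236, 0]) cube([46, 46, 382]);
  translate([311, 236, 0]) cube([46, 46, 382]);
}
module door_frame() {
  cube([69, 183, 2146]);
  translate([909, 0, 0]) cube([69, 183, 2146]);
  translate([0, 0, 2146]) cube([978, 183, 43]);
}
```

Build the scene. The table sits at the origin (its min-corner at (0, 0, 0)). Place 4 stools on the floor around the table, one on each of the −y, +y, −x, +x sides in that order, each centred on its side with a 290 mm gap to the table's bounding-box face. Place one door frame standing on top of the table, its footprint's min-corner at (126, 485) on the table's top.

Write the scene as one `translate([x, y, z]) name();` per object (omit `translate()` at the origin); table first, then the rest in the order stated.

table();
translate([622, -572, 0]) stool();
translate([622, 1034, 0]) stool();
translate([-647, 231, 0]) stool();
translate([1891, 231, 0]) stool();
translate([126, 485, 768]) door_frame();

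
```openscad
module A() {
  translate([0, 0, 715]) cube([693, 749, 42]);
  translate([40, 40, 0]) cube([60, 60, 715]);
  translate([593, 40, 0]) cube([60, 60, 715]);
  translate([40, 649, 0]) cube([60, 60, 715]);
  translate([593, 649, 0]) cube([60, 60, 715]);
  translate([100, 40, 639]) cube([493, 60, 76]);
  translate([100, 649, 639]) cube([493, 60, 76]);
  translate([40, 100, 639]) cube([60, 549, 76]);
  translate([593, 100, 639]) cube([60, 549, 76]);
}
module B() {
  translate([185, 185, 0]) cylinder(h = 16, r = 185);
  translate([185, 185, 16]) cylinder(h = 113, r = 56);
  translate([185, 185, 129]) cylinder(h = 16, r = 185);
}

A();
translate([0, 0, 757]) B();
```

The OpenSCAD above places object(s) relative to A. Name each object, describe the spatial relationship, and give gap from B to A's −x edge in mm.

A is a table. B is a spool. The spool is on top of the table. The gap from the spool to the table's −x edge is 0 mm.

The spool's min-x is at 0; the table's min-x is 0; gap = 0 mm.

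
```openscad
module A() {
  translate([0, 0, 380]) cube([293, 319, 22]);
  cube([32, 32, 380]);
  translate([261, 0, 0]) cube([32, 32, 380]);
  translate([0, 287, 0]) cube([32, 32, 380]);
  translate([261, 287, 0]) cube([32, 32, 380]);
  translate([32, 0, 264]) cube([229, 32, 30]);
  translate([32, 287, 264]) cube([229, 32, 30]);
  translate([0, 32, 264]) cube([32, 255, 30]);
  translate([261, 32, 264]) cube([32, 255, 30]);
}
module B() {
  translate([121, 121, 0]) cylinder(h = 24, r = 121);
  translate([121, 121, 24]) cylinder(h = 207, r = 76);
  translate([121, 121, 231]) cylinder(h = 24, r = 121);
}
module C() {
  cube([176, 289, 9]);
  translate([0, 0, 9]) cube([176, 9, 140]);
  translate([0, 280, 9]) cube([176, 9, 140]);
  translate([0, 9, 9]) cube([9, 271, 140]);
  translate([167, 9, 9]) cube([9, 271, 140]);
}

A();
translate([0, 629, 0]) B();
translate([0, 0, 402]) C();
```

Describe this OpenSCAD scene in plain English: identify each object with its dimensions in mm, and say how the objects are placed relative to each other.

A is a four-legged stool. The seat is 293×319 mm, 22 mm thick, top at z = 402 mm. It stands on four square legs, each 32×32 mm in cross-section, from z = 0 to the seat underside, each flush with a corner of the seat. Four stretchers, 32 mm wide and 30 mm tall, connect adjacent legs with their undersides at z = 264 mm, each running between the inner faces of the legs it joins and aligned with the legs' outer faces on the other axis.

B is a spool: two coaxial disc flanges of radius 121 mm and thickness 24 mm, joined by a core cylinder of radius 76 mm and height 207 mm. The lower flange rests on z = 0 and the three cylinders share a vertical axis.

C is an open-topped rectangular box: outside dimensions 176×289×149 mm, with a uniform wall and base thickness of 9 mm. The base is a full 176×289 slab on the floor; four walls sit on top of the base. The front and back walls (the −y and +y sides) span the full width; the two side walls fit between them.

The spool is on the floor beside the stool on its +y side. The open box is on top of the stool.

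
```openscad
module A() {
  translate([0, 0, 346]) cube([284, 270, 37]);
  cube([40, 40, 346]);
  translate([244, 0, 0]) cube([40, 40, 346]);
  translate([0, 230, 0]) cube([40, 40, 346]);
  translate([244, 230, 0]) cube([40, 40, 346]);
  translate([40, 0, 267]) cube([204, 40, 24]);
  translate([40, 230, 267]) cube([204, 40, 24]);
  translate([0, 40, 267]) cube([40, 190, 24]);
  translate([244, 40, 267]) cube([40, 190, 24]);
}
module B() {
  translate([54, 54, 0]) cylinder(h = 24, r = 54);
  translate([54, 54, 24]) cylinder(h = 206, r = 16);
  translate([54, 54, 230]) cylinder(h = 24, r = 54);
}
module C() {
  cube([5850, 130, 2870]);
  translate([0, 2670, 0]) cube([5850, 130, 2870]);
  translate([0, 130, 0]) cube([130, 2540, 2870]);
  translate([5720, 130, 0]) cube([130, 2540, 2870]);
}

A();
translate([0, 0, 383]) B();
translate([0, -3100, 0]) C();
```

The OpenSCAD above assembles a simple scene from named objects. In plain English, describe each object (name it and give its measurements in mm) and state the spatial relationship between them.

A is a simple wooden stool: a rectangular seat 284 mm (x) by 270 mm (y), 37 mm thick, top face at z = 383 mm, on four square legs, each 40×40 mm in cross-section. The legs rest on z = 0, each flush with a corner of the seat. Four stretchers, 40 mm wide and 24 mm tall, connect adjacent legs with their undersides at z = 267 mm, each running between the inner faces of the legs it joins and aligned with the legs' outer faces on the other axis.

B is a spool: two coaxial disc flanges of radius 54 mm and thickness 24 mm, joined by a core cylinder of radius 16 mm and height 206 mm. The lower flange rests on z = 0 and the three cylinders share a vertical axis.

C is the wall frame of a small rectangular building: four walls, each 2870 mm tall and 130 mm thick, enclosing a footprint 5850 mm (x) by 2800 mm (y) outside-to-outside, with no floor or roof. The front and back walls (the −y and +y sides) span the full width; the two side walls fit between them.

The spool is on top of the stool. The house frame is on the floor beside the stool on its −y side.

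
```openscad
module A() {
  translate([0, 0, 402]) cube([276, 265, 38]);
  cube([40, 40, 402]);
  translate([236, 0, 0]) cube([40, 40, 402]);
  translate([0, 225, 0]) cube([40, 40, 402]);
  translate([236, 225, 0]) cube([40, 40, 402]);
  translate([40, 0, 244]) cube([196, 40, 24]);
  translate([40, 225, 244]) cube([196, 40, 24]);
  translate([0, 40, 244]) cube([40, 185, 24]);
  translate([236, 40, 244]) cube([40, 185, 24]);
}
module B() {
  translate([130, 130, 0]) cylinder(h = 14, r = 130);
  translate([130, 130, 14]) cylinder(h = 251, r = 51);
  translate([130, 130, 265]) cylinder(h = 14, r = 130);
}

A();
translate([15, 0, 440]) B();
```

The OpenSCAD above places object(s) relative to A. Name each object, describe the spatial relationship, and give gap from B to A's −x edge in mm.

The spool's min-x is at 15; the stool's min-x is 0; gap = 15 mm.

A is a stool. B is a spool. The spool is on top of the stool. The gap from the spool to the stool's −x edge is 15 mm.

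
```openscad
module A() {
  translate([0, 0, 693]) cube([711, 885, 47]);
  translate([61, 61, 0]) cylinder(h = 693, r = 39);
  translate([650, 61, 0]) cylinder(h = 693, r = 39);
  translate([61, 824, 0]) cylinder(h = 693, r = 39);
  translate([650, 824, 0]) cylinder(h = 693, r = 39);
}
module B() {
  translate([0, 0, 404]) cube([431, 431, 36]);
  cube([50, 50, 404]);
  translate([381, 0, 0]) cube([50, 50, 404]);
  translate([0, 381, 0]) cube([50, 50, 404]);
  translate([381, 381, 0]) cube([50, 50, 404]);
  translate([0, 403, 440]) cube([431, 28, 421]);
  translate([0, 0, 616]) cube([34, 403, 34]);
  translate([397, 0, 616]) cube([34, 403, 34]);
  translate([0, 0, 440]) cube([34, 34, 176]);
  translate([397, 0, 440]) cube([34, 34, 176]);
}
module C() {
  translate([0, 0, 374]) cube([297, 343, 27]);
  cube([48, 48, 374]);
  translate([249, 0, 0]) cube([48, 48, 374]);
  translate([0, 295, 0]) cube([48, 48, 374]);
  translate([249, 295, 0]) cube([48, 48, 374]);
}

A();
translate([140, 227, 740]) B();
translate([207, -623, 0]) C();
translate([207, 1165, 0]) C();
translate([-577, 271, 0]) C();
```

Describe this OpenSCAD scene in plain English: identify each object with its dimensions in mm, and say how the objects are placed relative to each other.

A is a table: top 711 mm (x) × 885 mm (y), 47 mm thick, upper face at z = 740 mm, on four round legs of 78 mm diameter, each leg's bounding box inset 22 mm from the nearest pair of top edges, running from z = 0 to the bottom of the top.

B is a chair. The seat is a 431×431×36 mm slab with its top at z = 440 mm, on four 50×50 mm corner legs (flush with the seat edges, standing on z = 0). A flat backrest 28 mm thick, 421 mm tall, spans the full seat width and rises from the seat top along its +y edge, rear face flush with the rear of the seat. Two armrests of 34×34 mm section run along each side from the seat's front edge to the front of the backrest, top faces 210 mm above the seat top and outer faces flush with the seat's x-edges; a 34×34 mm post under the front of each armrest stands on the seat at the front corner.

C is a four-legged stool. The seat is 297×343 mm, 27 mm thick, top at z = 401 mm. It stands on four square legs, each 48×48 mm in cross-section, from z = 0 to the seat underside, each flush with a corner of the seat.

The chair is on top of the table, centred. Three stools sit around the table at the −y, +y, −x sides.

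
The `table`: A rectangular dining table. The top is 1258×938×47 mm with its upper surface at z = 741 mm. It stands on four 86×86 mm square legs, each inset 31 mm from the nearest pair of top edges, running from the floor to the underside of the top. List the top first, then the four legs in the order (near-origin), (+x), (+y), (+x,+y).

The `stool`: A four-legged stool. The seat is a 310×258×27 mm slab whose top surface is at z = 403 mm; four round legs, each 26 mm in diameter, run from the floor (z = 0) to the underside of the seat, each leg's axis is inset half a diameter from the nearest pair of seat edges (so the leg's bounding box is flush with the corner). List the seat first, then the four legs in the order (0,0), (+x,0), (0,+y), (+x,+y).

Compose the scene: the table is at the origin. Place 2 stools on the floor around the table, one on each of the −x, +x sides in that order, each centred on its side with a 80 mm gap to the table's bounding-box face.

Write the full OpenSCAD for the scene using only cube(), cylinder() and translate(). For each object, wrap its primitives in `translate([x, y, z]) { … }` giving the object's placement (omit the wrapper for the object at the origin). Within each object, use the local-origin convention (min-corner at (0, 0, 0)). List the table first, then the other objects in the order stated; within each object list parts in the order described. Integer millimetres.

translate([0, 0, 694]) cube([1258, 938, 47]);
translate([31, 31, 0]) cube([86, 86, 694]);
translate([1141, 31, 0]) cube([86, 86, 694]);
translate([31, 821, 0]) cube([86, 86, 694]);
translate([1141, 821, 0]) cube([86, 86, 694]);
translate([-390, 340, 0]) {
  translate([0, 0, 376]) cube([310, 258, 27]);
  translate([13, 13, 0]) cylinder(h = 376, r = 13);
  translate([297, 13, 0]) cylinder(h = 376, r = 13);
  translate([13, 245, 0]) cylinder(h = 376, r = 13);
  translate([297, 245, 0]) cylinder(h = 376, r = 13);
}
translate([1338, 340, 0]) {
  translate([0, 0, 376]) cube([310, 258, 27]);
  translate([13, 13, 0]) cylinder(h = 376, r = 13);
  translate([297, 13, 0]) cylinder(h = 376, r = 13);
  translate([13, 245, 0]) cylinder(h = 376, r = 13);
  translate([297, 245, 0]) cylinder(h = 376, r = 13);
}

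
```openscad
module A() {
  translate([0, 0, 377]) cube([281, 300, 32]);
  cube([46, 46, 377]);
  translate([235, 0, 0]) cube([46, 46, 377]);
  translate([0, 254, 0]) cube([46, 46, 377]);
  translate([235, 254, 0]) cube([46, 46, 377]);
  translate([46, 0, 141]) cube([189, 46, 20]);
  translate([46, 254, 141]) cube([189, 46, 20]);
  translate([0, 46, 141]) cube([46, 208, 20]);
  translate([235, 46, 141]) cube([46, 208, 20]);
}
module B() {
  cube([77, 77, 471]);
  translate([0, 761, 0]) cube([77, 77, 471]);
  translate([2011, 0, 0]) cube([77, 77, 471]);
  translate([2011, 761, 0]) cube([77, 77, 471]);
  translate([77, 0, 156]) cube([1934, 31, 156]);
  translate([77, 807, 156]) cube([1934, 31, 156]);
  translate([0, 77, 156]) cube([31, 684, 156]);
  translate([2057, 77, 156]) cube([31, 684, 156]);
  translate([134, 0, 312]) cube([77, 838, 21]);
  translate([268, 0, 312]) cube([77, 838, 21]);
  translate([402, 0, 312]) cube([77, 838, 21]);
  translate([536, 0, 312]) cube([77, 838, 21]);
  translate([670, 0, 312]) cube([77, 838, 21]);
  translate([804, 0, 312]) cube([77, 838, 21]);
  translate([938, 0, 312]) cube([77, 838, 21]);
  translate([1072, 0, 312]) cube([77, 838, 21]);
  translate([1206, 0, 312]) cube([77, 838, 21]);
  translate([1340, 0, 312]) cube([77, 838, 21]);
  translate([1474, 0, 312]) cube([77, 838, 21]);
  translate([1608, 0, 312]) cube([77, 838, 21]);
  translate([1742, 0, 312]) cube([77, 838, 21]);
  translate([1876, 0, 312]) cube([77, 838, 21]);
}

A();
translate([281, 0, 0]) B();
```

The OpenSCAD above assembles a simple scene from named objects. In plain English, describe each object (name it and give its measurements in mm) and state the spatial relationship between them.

A is a four-legged stool. The seat is 281×300 mm, 32 mm thick, top at z = 409 mm. It stands on four square legs, each 46×46 mm in cross-section, from z = 0 to the seat underside, each flush with a corner of the seat. Four stretchers, 46 mm wide and 20 mm tall, connect adjacent legs with their undersides at z = 141 mm, each running between the inner faces of the legs it joins and aligned with the legs' outer faces on the other axis.

B is a bed frame 2088 mm long (x) by 838 mm wide (y). Four 77×77 mm corner posts, 471 mm tall, at the corners of the footprint. Four rails of 31 mm thickness and 156 mm height run between adjacent posts with their undersides at z = 156 mm, their outer faces flush with the outside of the frame (the two x-running rails run between the posts' inner faces; the two y-running rails run between the posts' inner faces). 14 slats, each 77 mm wide (x) and 21 mm thick, lie across the top of the two x-running rails, running the full 838 mm width of the frame in y; the slats are evenly spaced along x between the inner faces of the end posts with equal gaps (rounded down to the nearest mm) at the −x end and between each pair — any rounding remainder accumulates at the +x end.

The bed frame is against the stool's +x side, with their −y faces flush.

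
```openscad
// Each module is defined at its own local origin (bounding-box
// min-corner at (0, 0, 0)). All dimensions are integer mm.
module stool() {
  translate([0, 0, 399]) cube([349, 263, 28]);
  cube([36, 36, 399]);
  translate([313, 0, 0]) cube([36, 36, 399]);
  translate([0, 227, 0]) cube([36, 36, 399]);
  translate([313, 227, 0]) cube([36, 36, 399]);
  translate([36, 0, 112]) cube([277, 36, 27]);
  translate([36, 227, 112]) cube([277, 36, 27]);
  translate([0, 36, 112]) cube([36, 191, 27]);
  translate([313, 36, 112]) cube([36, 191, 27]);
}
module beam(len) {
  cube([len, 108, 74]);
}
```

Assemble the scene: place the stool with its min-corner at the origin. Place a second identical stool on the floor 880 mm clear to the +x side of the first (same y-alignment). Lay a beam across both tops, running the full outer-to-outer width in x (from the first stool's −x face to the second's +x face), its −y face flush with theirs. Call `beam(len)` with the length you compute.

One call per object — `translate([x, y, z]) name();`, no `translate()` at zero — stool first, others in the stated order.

stool();
translate([1229, 0, 0]) stool();
translate([0, 0, 427]) beam(1578);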